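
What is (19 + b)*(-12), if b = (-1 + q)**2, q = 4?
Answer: -336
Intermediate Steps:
b = 9 (b = (-1 + 4)**2 = 3**2 = 9)
(19 + b)*(-12) = (19 + 9)*(-12) = 28*(-12) = -336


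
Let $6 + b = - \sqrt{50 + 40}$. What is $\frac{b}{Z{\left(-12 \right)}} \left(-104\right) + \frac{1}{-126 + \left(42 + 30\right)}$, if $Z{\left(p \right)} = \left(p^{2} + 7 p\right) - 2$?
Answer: $\frac{16819}{1566} + \frac{156 \sqrt{10}}{29} \approx 27.751$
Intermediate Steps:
$Z{\left(p \right)} = -2 + p^{2} + 7 p$
$b = -6 - 3 \sqrt{10}$ ($b = -6 - \sqrt{50 + 40} = -6 - \sqrt{90} = -6 - 3 \sqrt{10} \approx -15.487$)
$\frac{b}{Z{\left(-12 \right)}} \left(-104\right) + \frac{1}{-126 + \left(42 + 30\right)} = \frac{-6 - 3 \sqrt{10}}{-2 + \left(-12\right)^{2} + 7 \left(-12\right)} \left(-104\right) + \frac{1}{-126 + \left(42 + 30\right)} = \frac{-6 - 3 \sqrt{10}}{-2 + 144 - 84} \left(-104\right) + \frac{1}{-126 + 72} = \frac{-6 - 3 \sqrt{10}}{58} \left(-104\right) + \frac{1}{-54} = \left(-6 - 3 \sqrt{10}\right) \frac{1}{58} \left(-104\right) - \frac{1}{54} = \left(- \frac{3}{29} - \frac{3 \sqrt{10}}{58}\right) \left(-104\right) - \frac{1}{54} = \left(\frac{312}{29} + \frac{156 \sqrt{10}}{29}\right) - \frac{1}{54} = \frac{16819}{1566} + \frac{156 \sqrt{10}}{29}$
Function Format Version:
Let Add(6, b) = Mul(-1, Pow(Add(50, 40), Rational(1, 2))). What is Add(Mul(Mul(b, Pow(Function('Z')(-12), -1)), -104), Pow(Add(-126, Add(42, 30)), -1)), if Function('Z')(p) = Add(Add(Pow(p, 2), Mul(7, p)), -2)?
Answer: Add(Rational(16819, 1566), Mul(Rational(156, 29), Pow(10, Rational(1, 2)))) ≈ 27.751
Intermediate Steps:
Function('Z')(p) = Add(-2, Pow(p, 2), Mul(7, p))
b = Add(-6, Mul(-3, Pow(10, Rational(1, 2)))) (b = Add(-6, Mul(-1, Pow(Add(50, 40), Rational(1, 2)))) = Add(-6, Mul(-1, Pow(90, Rational(1, 2)))) = Add(-6, Mul(-1, Mul(3, Pow(10, Rational(1, 2))))) = Add(-6, Mul(-3, Pow(10, Rational(1, 2)))) ≈ -15.487)
Add(Mul(Mul(b, Pow(Function('Z')(-12), -1)), -104), Pow(Add(-126, Add(42, 30)), -1)) = Add(Mul(Mul(Add(-6, Mul(-3, Pow(10, Rational(1, 2)))), Pow(Add(-2, Pow(-12, 2), Mul(7, -12)), -1)), -104), Pow(Add(-126, Add(42, 30)), -1)) = Add(Mul(Mul(Add(-6, Mul(-3, Pow(10, Rational(1, 2)))), Pow(Add(-2, 144, -84), -1)), -104), Pow(Add(-126, 72), -1)) = Add(Mul(Mul(Add(-6, Mul(-3, Pow(10, Rational(1, 2)))), Pow(58, -1)), -104), Pow(-54, -1)) = Add(Mul(Mul(Add(-6, Mul(-3, Pow(10, Rational(1, 2)))), Rational(1, 58)), -104), Rational(-1, 54)) = Add(Mul(Add(Rational(-3, 29), Mul(Rational(-3, 58), Pow(10, Rational(1, 2)))), -104), Rational(-1, 54)) = Add(Add(Rational(312, 29), Mul(Rational(156, 29), Pow(10, Rational(1, 2)))), Rational(-1, 54)) = Add(Rational(16819, 1566), Mul(Rational(156, 29), Pow(10, Rational(1, 2))))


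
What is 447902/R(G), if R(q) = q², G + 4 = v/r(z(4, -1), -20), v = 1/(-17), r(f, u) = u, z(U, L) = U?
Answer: 51777471200/1846881 ≈ 28035.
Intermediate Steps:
v = -1/17 ≈ -0.058824
G = -1359/340 (G = -4 - 1/17/(-20) = -4 - 1/17*(-1/20) = -4 + 1/340 = -1359/340 ≈ -3.9971)
447902/R(G) = 447902/((-1359/340)²) = 447902/(1846881/115600) = 447902*(115600/1846881) = 51777471200/1846881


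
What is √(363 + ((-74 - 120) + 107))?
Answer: 2*√69 ≈ 16.613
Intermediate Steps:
√(363 + ((-74 - 120) + 107)) = √(363 + (-194 + 107)) = √(363 - 87) = √276 = 2*√69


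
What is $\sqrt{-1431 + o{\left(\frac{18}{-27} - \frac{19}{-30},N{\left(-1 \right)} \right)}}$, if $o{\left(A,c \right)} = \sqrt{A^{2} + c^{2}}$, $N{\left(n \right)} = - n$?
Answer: $\frac{\sqrt{-1287900 + 30 \sqrt{901}}}{30} \approx 37.815 i$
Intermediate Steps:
$\sqrt{-1431 + o{\left(\frac{18}{-27} - \frac{19}{-30},N{\left(-1 \right)} \right)}} = \sqrt{-1431 + \sqrt{\left(\frac{18}{-27} - \frac{19}{-30}\right)^{2} + \left(\left(-1\right) \left(-1\right)\right)^{2}}} = \sqrt{-1431 + \sqrt{\left(18 \left(- \frac{1}{27}\right) - - \frac{19}{30}\right)^{2} + 1^{2}}} = \sqrt{-1431 + \sqrt{\left(- \frac{2}{3} + \frac{19}{30}\right)^{2} + 1}} = \sqrt{-1431 + \sqrt{\left(- \frac{1}{30}\right)^{2} + 1}} = \sqrt{-1431 + \sqrt{\frac{1}{900} + 1}} = \sqrt{-1431 + \sqrt{\frac{901}{900}}} = \sqrt{-1431 + \frac{\sqrt{901}}{30}}$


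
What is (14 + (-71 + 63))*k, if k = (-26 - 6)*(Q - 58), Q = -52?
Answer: 21120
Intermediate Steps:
k = 3520 (k = (-26 - 6)*(-52 - 58) = -32*(-110) = 3520)
(14 + (-71 + 63))*k = (14 + (-71 + 63))*3520 = (14 - 8)*3520 = 6*3520 = 21120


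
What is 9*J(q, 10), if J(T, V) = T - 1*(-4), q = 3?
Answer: 63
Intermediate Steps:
J(T, V) = 4 + T (J(T, V) = T + 4 = 4 + T)
9*J(q, 10) = 9*(4 + 3) = 9*7 = 63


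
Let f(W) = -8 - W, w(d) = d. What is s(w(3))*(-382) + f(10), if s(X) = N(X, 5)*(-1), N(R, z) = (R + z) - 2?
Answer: 2274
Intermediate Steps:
N(R, z) = -2 + R + z
s(X) = -3 - X (s(X) = (-2 + X + 5)*(-1) = (3 + X)*(-1) = -3 - X)
s(w(3))*(-382) + f(10) = (-3 - 1*3)*(-382) + (-8 - 1*10) = (-3 - 3)*(-382) + (-8 - 10) = -6*(-382) - 18 = 2292 - 18 = 2274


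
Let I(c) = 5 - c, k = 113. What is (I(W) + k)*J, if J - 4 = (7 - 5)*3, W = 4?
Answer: 1140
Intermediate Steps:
J = 10 (J = 4 + (7 - 5)*3 = 4 + 2*3 = 4 + 6 = 10)
(I(W) + k)*J = ((5 - 1*4) + 113)*10 = ((5 - 4) + 113)*10 = (1 + 113)*10 = 114*10 = 1140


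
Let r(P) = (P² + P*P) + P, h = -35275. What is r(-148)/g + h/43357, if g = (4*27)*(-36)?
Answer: -507528955/42143004 ≈ -12.043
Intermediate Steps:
r(P) = P + 2*P² (r(P) = (P² + P²) + P = 2*P² + P = P + 2*P²)
g = -3888 (g = 108*(-36) = -3888)
r(-148)/g + h/43357 = -148*(1 + 2*(-148))/(-3888) - 35275/43357 = -148*(1 - 296)*(-1/3888) - 35275*1/43357 = -148*(-295)*(-1/3888) - 35275/43357 = 43660*(-1/3888) - 35275/43357 = -10915/972 - 35275/43357 = -507528955/42143004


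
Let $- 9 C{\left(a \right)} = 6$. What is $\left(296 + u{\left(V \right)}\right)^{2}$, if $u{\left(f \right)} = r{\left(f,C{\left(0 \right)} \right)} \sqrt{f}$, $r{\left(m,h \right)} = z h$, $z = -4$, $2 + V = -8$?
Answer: $\frac{787904}{9} + \frac{4736 i \sqrt{10}}{3} \approx 87545.0 + 4992.2 i$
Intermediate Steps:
$V = -10$ ($V = -2 - 8 = -10$)
$C{\left(a \right)} = - \frac{2}{3}$ ($C{\left(a \right)} = \left(- \frac{1}{9}\right) 6 = - \frac{2}{3}$)
$r{\left(m,h \right)} = - 4 h$
$u{\left(f \right)} = \frac{8 \sqrt{f}}{3}$ ($u{\left(f \right)} = \left(-4\right) \left(- \frac{2}{3}\right) \sqrt{f} = \frac{8 \sqrt{f}}{3}$)
$\left(296 + u{\left(V \right)}\right)^{2} = \left(296 + \frac{8 \sqrt{-10}}{3}\right)^{2} = \left(296 + \frac{8 i \sqrt{10}}{3}\right)^{2}$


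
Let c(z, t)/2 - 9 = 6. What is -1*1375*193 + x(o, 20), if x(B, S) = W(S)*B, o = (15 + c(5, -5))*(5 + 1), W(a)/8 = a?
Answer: -222175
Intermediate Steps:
c(z, t) = 30 (c(z, t) = 18 + 2*6 = 18 + 12 = 30)
W(a) = 8*a
o = 270 (o = (15 + 30)*(5 + 1) = 45*6 = 270)
x(B, S) = 8*B*S (x(B, S) = (8*S)*B = 8*B*S)
-1*1375*193 + x(o, 20) = -1*1375*193 + 8*270*20 = -1375*193 + 43200 = -265375 + 43200 = -222175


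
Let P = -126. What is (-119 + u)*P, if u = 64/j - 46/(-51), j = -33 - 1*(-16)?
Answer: 261030/17 ≈ 15355.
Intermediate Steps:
j = -17 (j = -33 + 16 = -17)
u = -146/51 (u = 64/(-17) - 46/(-51) = 64*(-1/17) - 46*(-1/51) = -64/17 + 46/51 = -146/51 ≈ -2.8627)
(-119 + u)*P = (-119 - 146/51)*(-126) = -6215/51*(-126) = 261030/17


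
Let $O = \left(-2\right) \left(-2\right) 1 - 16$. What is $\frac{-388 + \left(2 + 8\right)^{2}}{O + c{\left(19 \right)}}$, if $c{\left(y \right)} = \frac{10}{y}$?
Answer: $\frac{2736}{109} \approx 25.101$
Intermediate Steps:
$O = -12$ ($O = 4 \cdot 1 - 16 = 4 - 16 = -12$)
$\frac{-388 + \left(2 + 8\right)^{2}}{O + c{\left(19 \right)}} = \frac{-388 + \left(2 + 8\right)^{2}}{-12 + \frac{10}{19}} = \frac{-388 + 10^{2}}{-12 + 10 \cdot \frac{1}{19}} = \frac{-388 + 100}{-12 + \frac{10}{19}} = - \frac{288}{- \frac{218}{19}} = \left(-288\right) \left(- \frac{19}{218}\right) = \frac{2736}{109}$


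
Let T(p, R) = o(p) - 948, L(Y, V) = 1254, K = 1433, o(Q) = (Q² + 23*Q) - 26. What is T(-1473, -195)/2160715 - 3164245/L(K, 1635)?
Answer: -6834354500671/2709536610 ≈ -2522.3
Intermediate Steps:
o(Q) = -26 + Q² + 23*Q
T(p, R) = -974 + p² + 23*p (T(p, R) = (-26 + p² + 23*p) - 948 = -974 + p² + 23*p)
T(-1473, -195)/2160715 - 3164245/L(K, 1635) = (-974 + (-1473)² + 23*(-1473))/2160715 - 3164245/1254 = (-974 + 2169729 - 33879)*(1/2160715) - 3164245*1/1254 = 2134876*(1/2160715) - 3164245/1254 = 2134876/2160715 - 3164245/1254 = -6834354500671/2709536610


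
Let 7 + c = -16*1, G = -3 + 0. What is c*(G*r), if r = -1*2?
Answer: -138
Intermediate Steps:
G = -3
c = -23 (c = -7 - 16*1 = -7 - 16 = -23)
r = -2
c*(G*r) = -(-69)*(-2) = -23*6 = -138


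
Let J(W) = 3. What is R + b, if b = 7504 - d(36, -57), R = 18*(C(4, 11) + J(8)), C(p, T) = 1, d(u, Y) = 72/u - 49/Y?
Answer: 431669/57 ≈ 7573.1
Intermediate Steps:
d(u, Y) = -49/Y + 72/u
R = 72 (R = 18*(1 + 3) = 18*4 = 72)
b = 427565/57 (b = 7504 - (-49/(-57) + 72/36) = 7504 - (-49*(-1/57) + 72*(1/36)) = 7504 - (49/57 + 2) = 7504 - 1*163/57 = 7504 - 163/57 = 427565/57 ≈ 7501.1)
R + b = 72 + 427565/57 = 431669/57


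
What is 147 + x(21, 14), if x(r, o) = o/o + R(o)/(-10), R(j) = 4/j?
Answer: 5179/35 ≈ 147.97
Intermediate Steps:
x(r, o) = 1 - 2/(5*o) (x(r, o) = o/o + (4/o)/(-10) = 1 + (4/o)*(-⅒) = 1 - 2/(5*o))
147 + x(21, 14) = 147 + (-⅖ + 14)/14 = 147 + (1/14)*(68/5) = 147 + 34/35 = 5179/35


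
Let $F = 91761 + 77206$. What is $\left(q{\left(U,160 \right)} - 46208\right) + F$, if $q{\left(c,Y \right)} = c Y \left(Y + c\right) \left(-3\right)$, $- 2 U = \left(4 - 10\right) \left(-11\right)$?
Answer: $2134439$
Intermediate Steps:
$U = -33$ ($U = - \frac{\left(4 - 10\right) \left(-11\right)}{2} = - \frac{\left(-6\right) \left(-11\right)}{2} = \left(- \frac{1}{2}\right) 66 = -33$)
$F = 168967$
$q{\left(c,Y \right)} = Y c \left(- 3 Y - 3 c\right)$
$\left(q{\left(U,160 \right)} - 46208\right) + F = \left(\left(-3\right) 160 \left(-33\right) \left(160 - 33\right) - 46208\right) + 168967 = \left(\left(-3\right) 160 \left(-33\right) 127 - 46208\right) + 168967 = \left(2011680 - 46208\right) + 168967 = 1965472 + 168967 = 2134439$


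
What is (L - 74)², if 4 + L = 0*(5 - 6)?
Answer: 6084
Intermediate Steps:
L = -4 (L = -4 + 0*(5 - 6) = -4 + 0*(-1) = -4 + 0 = -4)
(L - 74)² = (-4 - 74)² = (-78)² = 6084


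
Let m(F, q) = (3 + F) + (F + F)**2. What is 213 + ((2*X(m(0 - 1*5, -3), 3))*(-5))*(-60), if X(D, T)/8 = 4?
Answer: 19413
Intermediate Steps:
m(F, q) = 3 + F + 4*F**2 (m(F, q) = (3 + F) + (2*F)**2 = (3 + F) + 4*F**2 = 3 + F + 4*F**2)
X(D, T) = 32 (X(D, T) = 8*4 = 32)
213 + ((2*X(m(0 - 1*5, -3), 3))*(-5))*(-60) = 213 + ((2*32)*(-5))*(-60) = 213 + (64*(-5))*(-60) = 213 - 320*(-60) = 213 + 19200 = 19413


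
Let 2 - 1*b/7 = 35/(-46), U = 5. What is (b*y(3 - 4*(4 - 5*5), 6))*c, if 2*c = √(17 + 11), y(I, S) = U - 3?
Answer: 889*√7/23 ≈ 102.26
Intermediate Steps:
y(I, S) = 2 (y(I, S) = 5 - 3 = 2)
c = √7 (c = √(17 + 11)/2 = √28/2 = (2*√7)/2 = √7 ≈ 2.6458)
b = 889/46 (b = 14 - 245/(-46) = 14 - 245*(-1)/46 = 14 - 7*(-35/46) = 14 + 245/46 = 889/46 ≈ 19.326)
(b*y(3 - 4*(4 - 5*5), 6))*c = ((889/46)*2)*√7 = 889*√7/23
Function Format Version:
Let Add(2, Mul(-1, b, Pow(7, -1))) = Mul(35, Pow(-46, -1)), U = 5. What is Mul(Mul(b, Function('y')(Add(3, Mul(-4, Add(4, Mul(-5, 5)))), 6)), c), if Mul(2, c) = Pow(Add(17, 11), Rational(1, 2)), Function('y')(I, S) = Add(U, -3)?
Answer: Mul(Rational(889, 23), Pow(7, Rational(1, 2))) ≈ 102.26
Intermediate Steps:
Function('y')(I, S) = 2 (Function('y')(I, S) = Add(5, -3) = 2)
c = Pow(7, Rational(1, 2)) (c = Mul(Rational(1, 2), Pow(Add(17, 11), Rational(1, 2))) = Mul(Rational(1, 2), Pow(28, Rational(1, 2))) = Mul(Rational(1, 2), Mul(2, Pow(7, Rational(1, 2)))) = Pow(7, Rational(1, 2)) ≈ 2.6458)
b = Rational(889, 46) (b = Add(14, Mul(-7, Mul(35, Pow(-46, -1)))) = Add(14, Mul(-7, Mul(35, Rational(-1, 46)))) = Add(14, Mul(-7, Rational(-35, 46))) = Add(14, Rational(245, 46)) = Rational(889, 46) ≈ 19.326)
Mul(Mul(b, Function('y')(Add(3, Mul(-4, Add(4, Mul(-5, 5)))), 6)), c) = Mul(Mul(Rational(889, 46), 2), Pow(7, Rational(1, 2))) = Mul(Rational(889, 23), Pow(7, Rational(1, 2)))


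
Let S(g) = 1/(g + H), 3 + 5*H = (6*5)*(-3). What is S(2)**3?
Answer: -125/571787 ≈ -0.00021861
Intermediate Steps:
H = -93/5 (H = -3/5 + ((6*5)*(-3))/5 = -3/5 + (30*(-3))/5 = -3/5 + (1/5)*(-90) = -3/5 - 18 = -93/5 ≈ -18.600)
S(g) = 1/(-93/5 + g) (S(g) = 1/(g - 93/5) = 1/(-93/5 + g))
S(2)**3 = (5/(-93 + 5*2))**3 = (5/(-93 + 10))**3 = (5/(-83))**3 = (5*(-1/83))**3 = (-5/83)**3 = -125/571787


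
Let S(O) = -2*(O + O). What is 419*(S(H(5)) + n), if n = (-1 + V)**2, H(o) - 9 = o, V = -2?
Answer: -19693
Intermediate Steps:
H(o) = 9 + o
S(O) = -4*O
n = 9 (n = (-1 - 2)**2 = (-3)**2 = 9)
419*(S(H(5)) + n) = 419*(-4*(9 + 5) + 9) = 419*(-4*14 + 9) = 419*(-56 + 9) = 419*(-47) = -19693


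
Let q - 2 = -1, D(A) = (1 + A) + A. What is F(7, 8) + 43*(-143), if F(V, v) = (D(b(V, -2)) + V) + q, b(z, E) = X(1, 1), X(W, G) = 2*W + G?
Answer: -6134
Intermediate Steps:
X(W, G) = G + 2*W
b(z, E) = 3 (b(z, E) = 1 + 2*1 = 1 + 2 = 3)
D(A) = 1 + 2*A
q = 1 (q = 2 - 1 = 1)
F(V, v) = 8 + V (F(V, v) = ((1 + 2*3) + V) + 1 = ((1 + 6) + V) + 1 = (7 + V) + 1 = 8 + V)
F(7, 8) + 43*(-143) = (8 + 7) + 43*(-143) = 15 - 6149 = -6134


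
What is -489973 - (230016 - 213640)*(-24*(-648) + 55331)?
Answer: -1161269981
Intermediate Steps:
-489973 - (230016 - 213640)*(-24*(-648) + 55331) = -489973 - 16376*(15552 + 55331) = -489973 - 16376*70883 = -489973 - 1*1160780008 = -489973 - 1160780008 = -1161269981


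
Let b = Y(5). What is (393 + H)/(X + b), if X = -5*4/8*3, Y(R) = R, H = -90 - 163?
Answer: -56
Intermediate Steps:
H = -253
b = 5
X = -15/2 (X = -5*4*(⅛)*3 = -5*3/2 = -15/2 ≈ -7.5000)
(393 + H)/(X + b) = (393 - 253)/(-15/2 + 5) = 140/(-5/2) = 140*(-⅖) = -56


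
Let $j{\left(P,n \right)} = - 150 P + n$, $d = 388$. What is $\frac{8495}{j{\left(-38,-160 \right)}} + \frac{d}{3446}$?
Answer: $\frac{3142329}{1909084} \approx 1.646$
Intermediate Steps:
$j{\left(P,n \right)} = n - 150 P$
$\frac{8495}{j{\left(-38,-160 \right)}} + \frac{d}{3446} = \frac{8495}{-160 - -5700} + \frac{388}{3446} = \frac{8495}{-160 + 5700} + 388 \cdot \frac{1}{3446} = \frac{8495}{5540} + \frac{194}{1723} = 8495 \cdot \frac{1}{5540} + \frac{194}{1723} = \frac{1699}{1108} + \frac{194}{1723} = \frac{3142329}{1909084}$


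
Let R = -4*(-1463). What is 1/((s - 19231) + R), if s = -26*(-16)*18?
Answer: -1/5891 ≈ -0.00016975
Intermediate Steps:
s = 7488 (s = 416*18 = 7488)
R = 5852
1/((s - 19231) + R) = 1/((7488 - 19231) + 5852) = 1/(-11743 + 5852) = 1/(-5891) = -1/5891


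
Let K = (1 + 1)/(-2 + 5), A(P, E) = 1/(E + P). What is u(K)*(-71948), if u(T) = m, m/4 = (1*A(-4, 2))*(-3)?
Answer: -431688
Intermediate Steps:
K = ⅔ (K = 2/3 = 2*(⅓) = ⅔ ≈ 0.66667)
m = 6 (m = 4*((1/(2 - 4))*(-3)) = 4*((1/(-2))*(-3)) = 4*((1*(-½))*(-3)) = 4*(-½*(-3)) = 4*(3/2) = 6)
u(T) = 6
u(K)*(-71948) = 6*(-71948) = -431688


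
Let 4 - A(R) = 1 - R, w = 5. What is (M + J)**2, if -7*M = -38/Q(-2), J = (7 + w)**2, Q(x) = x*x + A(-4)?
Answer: 9375844/441 ≈ 21260.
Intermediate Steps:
A(R) = 3 + R (A(R) = 4 - (1 - R) = 4 + (-1 + R) = 3 + R)
Q(x) = -1 + x**2 (Q(x) = x*x + (3 - 4) = x**2 - 1 = -1 + x**2)
J = 144 (J = (7 + 5)**2 = 12**2 = 144)
M = 38/21 (M = -(-38)/(7*(-1 + (-2)**2)) = -(-38)/(7*(-1 + 4)) = -(-38)/(7*3) = -1/7*(-38/3) = 38/21 ≈ 1.8095)
(M + J)**2 = (38/21 + 144)**2 = (3062/21)**2 = 9375844/441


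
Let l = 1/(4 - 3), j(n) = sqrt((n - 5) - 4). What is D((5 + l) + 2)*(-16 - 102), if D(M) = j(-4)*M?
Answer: -944*I*sqrt(13) ≈ -3403.6*I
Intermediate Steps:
j(n) = sqrt(-9 + n) (j(n) = sqrt((-5 + n) - 4) = sqrt(-9 + n))
l = 1 (l = 1/1 = 1)
D(M) = I*M*sqrt(13) (D(M) = sqrt(-9 - 4)*M = sqrt(-13)*M = (I*sqrt(13))*M = I*M*sqrt(13))
D((5 + l) + 2)*(-16 - 102) = (I*((5 + 1) + 2)*sqrt(13))*(-16 - 102) = (I*(6 + 2)*sqrt(13))*(-118) = (I*8*sqrt(13))*(-118) = (8*I*sqrt(13))*(-118) = -944*I*sqrt(13)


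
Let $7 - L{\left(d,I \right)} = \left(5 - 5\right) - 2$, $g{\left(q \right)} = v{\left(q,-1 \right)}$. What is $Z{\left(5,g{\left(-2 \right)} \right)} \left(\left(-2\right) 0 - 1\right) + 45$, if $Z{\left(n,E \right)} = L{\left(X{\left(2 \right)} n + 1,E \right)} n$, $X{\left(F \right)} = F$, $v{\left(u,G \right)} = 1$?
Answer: $0$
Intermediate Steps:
$g{\left(q \right)} = 1$
$L{\left(d,I \right)} = 9$ ($L{\left(d,I \right)} = 7 - \left(\left(5 - 5\right) - 2\right) = 7 - \left(0 - 2\right) = 7 - -2 = 7 + 2 = 9$)
$Z{\left(n,E \right)} = 9 n$
$Z{\left(5,g{\left(-2 \right)} \right)} \left(\left(-2\right) 0 - 1\right) + 45 = 9 \cdot 5 \left(\left(-2\right) 0 - 1\right) + 45 = 45 \left(0 - 1\right) + 45 = 45 \left(-1\right) + 45 = -45 + 45 = 0$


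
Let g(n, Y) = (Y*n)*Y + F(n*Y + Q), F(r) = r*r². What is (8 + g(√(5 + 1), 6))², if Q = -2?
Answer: 13506912 - 3639168*√6 ≈ 4.5928e+6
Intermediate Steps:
F(r) = r³
g(n, Y) = (-2 + Y*n)³ + n*Y² (g(n, Y) = (Y*n)*Y + (n*Y - 2)³ = n*Y² + (Y*n - 2)³ = n*Y² + (-2 + Y*n)³ = (-2 + Y*n)³ + n*Y²)
(8 + g(√(5 + 1), 6))² = (8 + ((-2 + 6*√(5 + 1))³ + √(5 + 1)*6²))² = (8 + ((-2 + 6*√6)³ + √6*36))² = (8 + ((-2 + 6*√6)³ + 36*√6))² = (8 + (-2 + 6*√6)³ + 36*√6)²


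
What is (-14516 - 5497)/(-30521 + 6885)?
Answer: 20013/23636 ≈ 0.84672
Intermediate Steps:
(-14516 - 5497)/(-30521 + 6885) = -20013/(-23636) = -20013*(-1/23636) = 20013/23636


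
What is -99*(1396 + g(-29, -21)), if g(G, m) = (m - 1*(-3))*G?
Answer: -189882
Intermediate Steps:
g(G, m) = G*(3 + m) (g(G, m) = (m + 3)*G = (3 + m)*G = G*(3 + m))
-99*(1396 + g(-29, -21)) = -99*(1396 - 29*(3 - 21)) = -99*(1396 - 29*(-18)) = -99*(1396 + 522) = -99*1918 = -189882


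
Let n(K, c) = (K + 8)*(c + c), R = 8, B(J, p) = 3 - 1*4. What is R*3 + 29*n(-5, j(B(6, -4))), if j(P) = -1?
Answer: -150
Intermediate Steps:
B(J, p) = -1 (B(J, p) = 3 - 4 = -1)
n(K, c) = 2*c*(8 + K) (n(K, c) = (8 + K)*(2*c) = 2*c*(8 + K))
R*3 + 29*n(-5, j(B(6, -4))) = 8*3 + 29*(2*(-1)*(8 - 5)) = 24 + 29*(2*(-1)*3) = 24 + 29*(-6) = 24 - 174 = -150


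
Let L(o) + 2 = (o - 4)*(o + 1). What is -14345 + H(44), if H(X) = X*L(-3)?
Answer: -13817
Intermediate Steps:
L(o) = -2 + (1 + o)*(-4 + o) (L(o) = -2 + (o - 4)*(o + 1) = -2 + (-4 + o)*(1 + o) = -2 + (1 + o)*(-4 + o))
H(X) = 12*X (H(X) = X*(-6 + (-3)² - 3*(-3)) = X*(-6 + 9 + 9) = X*12 = 12*X)
-14345 + H(44) = -14345 + 12*44 = -14345 + 528 = -13817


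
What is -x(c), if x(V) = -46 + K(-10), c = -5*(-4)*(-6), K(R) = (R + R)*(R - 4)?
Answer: -234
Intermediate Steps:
K(R) = 2*R*(-4 + R) (K(R) = (2*R)*(-4 + R) = 2*R*(-4 + R))
c = -120 (c = 20*(-6) = -120)
x(V) = 234 (x(V) = -46 + 2*(-10)*(-4 - 10) = -46 + 2*(-10)*(-14) = -46 + 280 = 234)
-x(c) = -1*234 = -234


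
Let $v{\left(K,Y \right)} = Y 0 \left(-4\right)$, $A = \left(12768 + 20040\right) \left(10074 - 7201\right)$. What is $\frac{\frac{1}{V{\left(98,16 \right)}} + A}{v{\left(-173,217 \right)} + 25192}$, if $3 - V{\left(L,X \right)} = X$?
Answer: $\frac{1225345991}{327496} \approx 3741.6$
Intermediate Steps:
$A = 94257384$ ($A = 32808 \cdot 2873 = 94257384$)
$V{\left(L,X \right)} = 3 - X$
$v{\left(K,Y \right)} = 0$ ($v{\left(K,Y \right)} = 0 \left(-4\right) = 0$)
$\frac{\frac{1}{V{\left(98,16 \right)}} + A}{v{\left(-173,217 \right)} + 25192} = \frac{\frac{1}{3 - 16} + 94257384}{0 + 25192} = \frac{\frac{1}{3 - 16} + 94257384}{25192} = \left(\frac{1}{-13} + 94257384\right) \frac{1}{25192} = \left(- \frac{1}{13} + 94257384\right) \frac{1}{25192} = \frac{1225345991}{13} \cdot \frac{1}{25192} = \frac{1225345991}{327496}$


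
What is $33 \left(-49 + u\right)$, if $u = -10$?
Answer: $-1947$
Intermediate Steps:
$33 \left(-49 + u\right) = 33 \left(-49 - 10\right) = 33 \left(-59\right) = -1947$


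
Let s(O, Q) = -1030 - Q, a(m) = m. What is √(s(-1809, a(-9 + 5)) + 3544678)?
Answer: 2*√885913 ≈ 1882.5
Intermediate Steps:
√(s(-1809, a(-9 + 5)) + 3544678) = √((-1030 - (-9 + 5)) + 3544678) = √((-1030 - 1*(-4)) + 3544678) = √((-1030 + 4) + 3544678) = √(-1026 + 3544678) = √3543652 = 2*√885913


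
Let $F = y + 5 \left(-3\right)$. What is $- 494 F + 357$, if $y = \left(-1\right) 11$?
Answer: $13201$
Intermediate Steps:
$y = -11$
$F = -26$ ($F = -11 + 5 \left(-3\right) = -11 - 15 = -26$)
$- 494 F + 357 = \left(-494\right) \left(-26\right) + 357 = 12844 + 357 = 13201$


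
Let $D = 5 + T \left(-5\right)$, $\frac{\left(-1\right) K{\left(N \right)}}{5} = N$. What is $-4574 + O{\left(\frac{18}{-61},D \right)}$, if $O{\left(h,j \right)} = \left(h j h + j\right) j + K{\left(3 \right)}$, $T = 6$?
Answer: $- \frac{14547544}{3721} \approx -3909.6$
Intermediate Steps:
$K{\left(N \right)} = - 5 N$
$D = -25$ ($D = 5 + 6 \left(-5\right) = 5 - 30 = -25$)
$O{\left(h,j \right)} = -15 + j \left(j + j h^{2}\right)$ ($O{\left(h,j \right)} = \left(h j h + j\right) j - 15 = \left(j h^{2} + j\right) j - 15 = \left(j + j h^{2}\right) j - 15 = j \left(j + j h^{2}\right) - 15 = -15 + j \left(j + j h^{2}\right)$)
$-4574 + O{\left(\frac{18}{-61},D \right)} = -4574 + \left(-15 + \left(-25\right)^{2} + \left(\frac{18}{-61}\right)^{2} \left(-25\right)^{2}\right) = -4574 + \left(-15 + 625 + \left(18 \left(- \frac{1}{61}\right)\right)^{2} \cdot 625\right) = -4574 + \left(-15 + 625 + \left(- \frac{18}{61}\right)^{2} \cdot 625\right) = -4574 + \left(-15 + 625 + \frac{324}{3721} \cdot 625\right) = -4574 + \left(-15 + 625 + \frac{202500}{3721}\right) = -4574 + \frac{2472310}{3721} = - \frac{14547544}{3721}$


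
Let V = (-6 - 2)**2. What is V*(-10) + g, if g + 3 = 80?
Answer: -563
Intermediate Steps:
g = 77 (g = -3 + 80 = 77)
V = 64 (V = (-8)**2 = 64)
V*(-10) + g = 64*(-10) + 77 = -640 + 77 = -563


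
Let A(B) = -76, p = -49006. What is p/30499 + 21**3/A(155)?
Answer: -286175695/2317924 ≈ -123.46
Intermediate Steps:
p/30499 + 21**3/A(155) = -49006/30499 + 21**3/(-76) = -49006*1/30499 + 9261*(-1/76) = -49006/30499 - 9261/76 = -286175695/2317924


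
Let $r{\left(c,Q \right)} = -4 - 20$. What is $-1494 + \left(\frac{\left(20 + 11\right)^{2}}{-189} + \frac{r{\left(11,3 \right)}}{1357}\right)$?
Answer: $- \frac{384479275}{256473} \approx -1499.1$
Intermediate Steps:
$r{\left(c,Q \right)} = -24$
$-1494 + \left(\frac{\left(20 + 11\right)^{2}}{-189} + \frac{r{\left(11,3 \right)}}{1357}\right) = -1494 + \left(\frac{\left(20 + 11\right)^{2}}{-189} - \frac{24}{1357}\right) = -1494 + \left(31^{2} \left(- \frac{1}{189}\right) - \frac{24}{1357}\right) = -1494 + \left(961 \left(- \frac{1}{189}\right) - \frac{24}{1357}\right) = -1494 - \frac{1308613}{256473} = - \frac{384479275}{256473}$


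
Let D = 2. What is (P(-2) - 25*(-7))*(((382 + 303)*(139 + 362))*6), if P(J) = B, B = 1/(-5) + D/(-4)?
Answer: 358902873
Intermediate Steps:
B = -7/10 (B = 1/(-5) + 2/(-4) = 1*(-⅕) + 2*(-¼) = -⅕ - ½ = -7/10 ≈ -0.70000)
P(J) = -7/10
(P(-2) - 25*(-7))*(((382 + 303)*(139 + 362))*6) = (-7/10 - 25*(-7))*(((382 + 303)*(139 + 362))*6) = (-7/10 + 175)*((685*501)*6) = 1743*(343185*6)/10 = (1743/10)*2059110 = 358902873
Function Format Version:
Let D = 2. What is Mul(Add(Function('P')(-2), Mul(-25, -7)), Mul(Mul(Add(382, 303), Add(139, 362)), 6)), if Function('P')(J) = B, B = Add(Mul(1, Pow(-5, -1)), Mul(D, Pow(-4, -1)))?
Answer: 358902873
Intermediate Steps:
B = Rational(-7, 10) (B = Add(Mul(1, Pow(-5, -1)), Mul(2, Pow(-4, -1))) = Add(Mul(1, Rational(-1, 5)), Mul(2, Rational(-1, 4))) = Add(Rational(-1, 5), Rational(-1, 2)) = Rational(-7, 10) ≈ -0.70000)
Function('P')(J) = Rational(-7, 10)
Mul(Add(Function('P')(-2), Mul(-25, -7)), Mul(Mul(Add(382, 303), Add(139, 362)), 6)) = Mul(Add(Rational(-7, 10), Mul(-25, -7)), Mul(Mul(Add(382, 303), Add(139, 362)), 6)) = Mul(Add(Rational(-7, 10), 175), Mul(Mul(685, 501), 6)) = Mul(Rational(1743, 10), Mul(343185, 6)) = Mul(Rational(1743, 10), 2059110) = 358902873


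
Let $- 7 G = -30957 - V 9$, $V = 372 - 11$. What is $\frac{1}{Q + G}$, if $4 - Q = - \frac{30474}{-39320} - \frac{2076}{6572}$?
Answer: $\frac{226109660}{1105701626963} \approx 0.00020449$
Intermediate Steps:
$V = 361$
$G = \frac{34206}{7}$ ($G = - \frac{-30957 - 361 \cdot 9}{7} = - \frac{-30957 - 3249}{7} = \left(- \frac{1}{7}\right) \left(-34206\right) = \frac{34206}{7} \approx 4886.6$)
$Q = \frac{114374669}{32301380}$ ($Q = 4 - \left(- \frac{30474}{-39320} - \frac{2076}{6572}\right) = 4 - \left(\left(-30474\right) \left(- \frac{1}{39320}\right) - \frac{519}{1643}\right) = 4 - \left(\frac{15237}{19660} - \frac{519}{1643}\right) = 4 - \frac{14830851}{32301380} = \frac{114374669}{32301380} \approx 3.5409$)
$\frac{1}{Q + G} = \frac{1}{\frac{114374669}{32301380} + \frac{34206}{7}} = \frac{1}{\frac{1105701626963}{226109660}} = \frac{226109660}{1105701626963}$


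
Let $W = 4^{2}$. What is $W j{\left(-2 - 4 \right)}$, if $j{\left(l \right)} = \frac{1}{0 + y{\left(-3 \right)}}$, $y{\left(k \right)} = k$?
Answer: $- \frac{16}{3} \approx -5.3333$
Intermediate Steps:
$W = 16$
$j{\left(l \right)} = - \frac{1}{3}$ ($j{\left(l \right)} = \frac{1}{0 - 3} = \frac{1}{-3} = - \frac{1}{3}$)
$W j{\left(-2 - 4 \right)} = 16 \left(- \frac{1}{3}\right) = - \frac{16}{3}$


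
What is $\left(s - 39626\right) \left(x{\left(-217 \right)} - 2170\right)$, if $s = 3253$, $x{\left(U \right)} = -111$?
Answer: $82966813$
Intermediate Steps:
$\left(s - 39626\right) \left(x{\left(-217 \right)} - 2170\right) = \left(3253 - 39626\right) \left(-111 - 2170\right) = \left(-36373\right) \left(-2281\right) = 82966813$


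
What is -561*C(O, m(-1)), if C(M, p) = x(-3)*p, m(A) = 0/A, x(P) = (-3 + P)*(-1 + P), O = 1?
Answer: 0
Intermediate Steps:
x(P) = (-1 + P)*(-3 + P)
m(A) = 0
C(M, p) = 24*p (C(M, p) = (3 + (-3)² - 4*(-3))*p = (3 + 9 + 12)*p = 24*p)
-561*C(O, m(-1)) = -13464*0 = -561*0 = 0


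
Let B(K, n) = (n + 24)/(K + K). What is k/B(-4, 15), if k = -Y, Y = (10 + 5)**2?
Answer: 600/13 ≈ 46.154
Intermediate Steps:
B(K, n) = (24 + n)/(2*K) (B(K, n) = (24 + n)/((2*K)) = (24 + n)*(1/(2*K)) = (24 + n)/(2*K))
Y = 225 (Y = 15**2 = 225)
k = -225 (k = -1*225 = -225)
k/B(-4, 15) = -225*(-8/(24 + 15)) = -225/((1/2)*(-1/4)*39) = -225/(-39/8) = -225*(-8/39) = 600/13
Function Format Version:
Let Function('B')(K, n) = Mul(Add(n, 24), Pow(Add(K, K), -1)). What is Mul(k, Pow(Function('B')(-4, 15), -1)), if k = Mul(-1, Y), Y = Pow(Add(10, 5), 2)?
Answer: Rational(600, 13) ≈ 46.154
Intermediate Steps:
Function('B')(K, n) = Mul(Rational(1, 2), Pow(K, -1), Add(24, n)) (Function('B')(K, n) = Mul(Add(24, n), Pow(Mul(2, K), -1)) = Mul(Add(24, n), Mul(Rational(1, 2), Pow(K, -1))) = Mul(Rational(1, 2), Pow(K, -1), Add(24, n)))
Y = 225 (Y = Pow(15, 2) = 225)
k = -225 (k = Mul(-1, 225) = -225)
Mul(k, Pow(Function('B')(-4, 15), -1)) = Mul(-225, Pow(Mul(Rational(1, 2), Pow(-4, -1), Add(24, 15)), -1)) = Mul(-225, Pow(Mul(Rational(1, 2), Rational(-1, 4), 39), -1)) = Mul(-225, Pow(Rational(-39, 8), -1)) = Mul(-225, Rational(-8, 39)) = Rational(600, 13)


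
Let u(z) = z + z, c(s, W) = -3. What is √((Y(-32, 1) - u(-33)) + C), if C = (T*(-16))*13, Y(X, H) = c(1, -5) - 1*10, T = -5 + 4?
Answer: 3*√29 ≈ 16.155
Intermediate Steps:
u(z) = 2*z
T = -1
Y(X, H) = -13 (Y(X, H) = -3 - 1*10 = -3 - 10 = -13)
C = 208 (C = -1*(-16)*13 = 16*13 = 208)
√((Y(-32, 1) - u(-33)) + C) = √((-13 - 2*(-33)) + 208) = √((-13 - 1*(-66)) + 208) = √((-13 + 66) + 208) = √(53 + 208) = √261 = 3*√29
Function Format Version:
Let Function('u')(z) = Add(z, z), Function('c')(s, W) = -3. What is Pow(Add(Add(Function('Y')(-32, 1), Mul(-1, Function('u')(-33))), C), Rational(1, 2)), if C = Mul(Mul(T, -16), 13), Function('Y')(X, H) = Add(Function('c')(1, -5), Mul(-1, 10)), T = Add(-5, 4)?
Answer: Mul(3, Pow(29, Rational(1, 2))) ≈ 16.155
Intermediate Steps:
Function('u')(z) = Mul(2, z)
T = -1
Function('Y')(X, H) = -13 (Function('Y')(X, H) = Add(-3, Mul(-1, 10)) = Add(-3, -10) = -13)
C = 208 (C = Mul(Mul(-1, -16), 13) = Mul(16, 13) = 208)
Pow(Add(Add(Function('Y')(-32, 1), Mul(-1, Function('u')(-33))), C), Rational(1, 2)) = Pow(Add(Add(-13, Mul(-1, Mul(2, -33))), 208), Rational(1, 2)) = Pow(Add(Add(-13, Mul(-1, -66)), 208), Rational(1, 2)) = Pow(Add(Add(-13, 66), 208), Rational(1, 2)) = Pow(Add(53, 208), Rational(1, 2)) = Pow(261, Rational(1, 2)) = Mul(3, Pow(29, Rational(1, 2)))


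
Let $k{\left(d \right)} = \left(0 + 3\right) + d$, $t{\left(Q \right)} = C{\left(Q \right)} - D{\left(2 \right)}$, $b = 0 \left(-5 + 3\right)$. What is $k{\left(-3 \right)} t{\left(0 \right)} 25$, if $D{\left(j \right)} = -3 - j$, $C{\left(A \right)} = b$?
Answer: $0$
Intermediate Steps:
$b = 0$ ($b = 0 \left(-2\right) = 0$)
$C{\left(A \right)} = 0$
$t{\left(Q \right)} = 5$ ($t{\left(Q \right)} = 0 - \left(-3 - 2\right) = 0 - -5 = 0 + 5 = 5$)
$k{\left(d \right)} = 3 + d$
$k{\left(-3 \right)} t{\left(0 \right)} 25 = \left(3 - 3\right) 5 \cdot 25 = 0 \cdot 5 \cdot 25 = 0 \cdot 25 = 0$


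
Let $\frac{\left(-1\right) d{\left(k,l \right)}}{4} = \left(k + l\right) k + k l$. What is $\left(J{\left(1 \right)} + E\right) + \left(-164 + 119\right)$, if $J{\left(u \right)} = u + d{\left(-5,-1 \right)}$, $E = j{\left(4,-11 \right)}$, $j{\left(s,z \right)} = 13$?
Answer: $-171$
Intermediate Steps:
$E = 13$
$d{\left(k,l \right)} = - 4 k l - 4 k \left(k + l\right)$ ($d{\left(k,l \right)} = - 4 \left(\left(k + l\right) k + k l\right) = - 4 \left(k \left(k + l\right) + k l\right) = - 4 \left(k l + k \left(k + l\right)\right) = - 4 k l - 4 k \left(k + l\right)$)
$J{\left(u \right)} = -140 + u$ ($J{\left(u \right)} = u - - 20 \left(-5 + 2 \left(-1\right)\right) = u - - 20 \left(-5 - 2\right) = u - \left(-20\right) \left(-7\right) = u - 140 = -140 + u$)
$\left(J{\left(1 \right)} + E\right) + \left(-164 + 119\right) = \left(\left(-140 + 1\right) + 13\right) + \left(-164 + 119\right) = \left(-139 + 13\right) - 45 = -126 - 45 = -171$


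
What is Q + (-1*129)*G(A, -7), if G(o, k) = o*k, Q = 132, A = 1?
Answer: 1035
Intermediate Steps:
G(o, k) = k*o
Q + (-1*129)*G(A, -7) = 132 + (-1*129)*(-7*1) = 132 - 129*(-7) = 132 + 903 = 1035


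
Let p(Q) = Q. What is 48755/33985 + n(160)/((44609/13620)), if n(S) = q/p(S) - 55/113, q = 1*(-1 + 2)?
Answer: 50430577211/39157066456 ≈ 1.2879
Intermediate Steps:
q = 1 (q = 1*1 = 1)
n(S) = -55/113 + 1/S (n(S) = 1/S - 55/113 = -55/113 + 1/S)
48755/33985 + n(160)/((44609/13620)) = 48755/33985 + (-55/113 + 1/160)/((44609/13620)) = 48755*(1/33985) + (-55/113 + 1/160)/((44609*(1/13620))) = 1393/971 - 8687/(18080*44609/13620) = 1393/971 - 8687/18080*13620/44609 = 1393/971 - 5915847/40326536 = 50430577211/39157066456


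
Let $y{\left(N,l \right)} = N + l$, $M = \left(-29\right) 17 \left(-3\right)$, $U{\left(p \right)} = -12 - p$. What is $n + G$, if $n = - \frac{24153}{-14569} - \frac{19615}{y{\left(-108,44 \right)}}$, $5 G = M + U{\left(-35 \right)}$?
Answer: $\frac{2837072467}{4662080} \approx 608.54$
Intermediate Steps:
$M = 1479$ ($M = \left(-493\right) \left(-3\right) = 1479$)
$G = \frac{1502}{5}$ ($G = \frac{1479 - -23}{5} = \frac{1479 + \left(-12 + 35\right)}{5} = \frac{1479 + 23}{5} = \frac{1}{5} \cdot 1502 = \frac{1502}{5} \approx 300.4$)
$n = \frac{287316727}{932416}$ ($n = - \frac{24153}{-14569} - \frac{19615}{-108 + 44} = \left(-24153\right) \left(- \frac{1}{14569}\right) - \frac{19615}{-64} = \frac{24153}{14569} - - \frac{19615}{64} = \frac{24153}{14569} + \frac{19615}{64} = \frac{287316727}{932416} \approx 308.14$)
$n + G = \frac{287316727}{932416} + \frac{1502}{5} = \frac{2837072467}{4662080}$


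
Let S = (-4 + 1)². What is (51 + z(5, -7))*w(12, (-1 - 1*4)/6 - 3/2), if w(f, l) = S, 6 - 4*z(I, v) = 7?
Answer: 1827/4 ≈ 456.75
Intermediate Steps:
z(I, v) = -¼ (z(I, v) = 3/2 - ¼*7 = 3/2 - 7/4 = -¼)
S = 9 (S = (-3)² = 9)
w(f, l) = 9
(51 + z(5, -7))*w(12, (-1 - 1*4)/6 - 3/2) = (51 - ¼)*9 = (203/4)*9 = 1827/4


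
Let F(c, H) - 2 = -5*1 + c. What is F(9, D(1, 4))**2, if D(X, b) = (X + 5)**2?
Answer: 36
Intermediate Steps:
D(X, b) = (5 + X)**2
F(c, H) = -3 + c (F(c, H) = 2 + (-5*1 + c) = 2 + (-5 + c) = -3 + c)
F(9, D(1, 4))**2 = (-3 + 9)**2 = 6**2 = 36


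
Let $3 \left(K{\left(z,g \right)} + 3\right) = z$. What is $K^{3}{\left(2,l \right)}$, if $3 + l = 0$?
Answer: $- \frac{343}{27} \approx -12.704$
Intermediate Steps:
$l = -3$ ($l = -3 + 0 = -3$)
$K{\left(z,g \right)} = -3 + \frac{z}{3}$
$K^{3}{\left(2,l \right)} = \left(-3 + \frac{1}{3} \cdot 2\right)^{3} = \left(-3 + \frac{2}{3}\right)^{3} = \left(- \frac{7}{3}\right)^{3} = - \frac{343}{27}$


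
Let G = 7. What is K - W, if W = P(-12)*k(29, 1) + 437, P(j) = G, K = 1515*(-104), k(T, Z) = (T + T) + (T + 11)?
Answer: -158683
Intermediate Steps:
k(T, Z) = 11 + 3*T (k(T, Z) = 2*T + (11 + T) = 11 + 3*T)
K = -157560
P(j) = 7
W = 1123 (W = 7*(11 + 3*29) + 437 = 7*(11 + 87) + 437 = 7*98 + 437 = 686 + 437 = 1123)
K - W = -157560 - 1*1123 = -157560 - 1123 = -158683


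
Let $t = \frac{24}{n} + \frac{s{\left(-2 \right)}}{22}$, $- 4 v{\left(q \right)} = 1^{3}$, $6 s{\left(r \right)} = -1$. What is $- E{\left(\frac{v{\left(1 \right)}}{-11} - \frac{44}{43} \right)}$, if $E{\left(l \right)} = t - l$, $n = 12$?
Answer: $- \frac{4247}{1419} \approx -2.993$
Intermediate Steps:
$s{\left(r \right)} = - \frac{1}{6}$ ($s{\left(r \right)} = \frac{1}{6} \left(-1\right) = - \frac{1}{6}$)
$v{\left(q \right)} = - \frac{1}{4}$ ($v{\left(q \right)} = - \frac{1^{3}}{4} = \left(- \frac{1}{4}\right) 1 = - \frac{1}{4}$)
$t = \frac{263}{132}$ ($t = \frac{24}{12} - \frac{1}{6 \cdot 22} = 24 \cdot \frac{1}{12} - \frac{1}{132} = 2 - \frac{1}{132} = \frac{263}{132} \approx 1.9924$)
$E{\left(l \right)} = \frac{263}{132} - l$
$- E{\left(\frac{v{\left(1 \right)}}{-11} - \frac{44}{43} \right)} = - (\frac{263}{132} - \left(- \frac{1}{4 \left(-11\right)} - \frac{44}{43}\right)) = - (\frac{263}{132} - \left(\left(- \frac{1}{4}\right) \left(- \frac{1}{11}\right) - \frac{44}{43}\right)) = - (\frac{263}{132} - \left(\frac{1}{44} - \frac{44}{43}\right)) = - (\frac{263}{132} - - \frac{1893}{1892}) = - (\frac{263}{132} + \frac{1893}{1892}) = \left(-1\right) \frac{4247}{1419} = - \frac{4247}{1419}$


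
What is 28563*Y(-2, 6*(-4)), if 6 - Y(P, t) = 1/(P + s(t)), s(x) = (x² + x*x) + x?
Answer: 192943065/1126 ≈ 1.7135e+5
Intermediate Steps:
s(x) = x + 2*x² (s(x) = (x² + x²) + x = 2*x² + x = x + 2*x²)
Y(P, t) = 6 - 1/(P + t*(1 + 2*t))
28563*Y(-2, 6*(-4)) = 28563*((-1 + 6*(-2) + 6*(6*(-4))*(1 + 2*(6*(-4))))/(-2 + (6*(-4))*(1 + 2*(6*(-4))))) = 28563*((-1 - 12 + 6*(-24)*(1 + 2*(-24)))/(-2 - 24*(1 + 2*(-24)))) = 28563*((-1 - 12 + 6*(-24)*(1 - 48))/(-2 - 24*(1 - 48))) = 28563*((-1 - 12 + 6*(-24)*(-47))/(-2 - 24*(-47))) = 28563*((-1 - 12 + 6768)/(-2 + 1128)) = 28563*(6755/1126) = 192943065/1126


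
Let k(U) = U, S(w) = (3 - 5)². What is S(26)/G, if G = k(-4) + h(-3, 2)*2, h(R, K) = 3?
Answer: 2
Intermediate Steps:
S(w) = 4 (S(w) = (-2)² = 4)
G = 2 (G = -4 + 3*2 = -4 + 6 = 2)
S(26)/G = 4/2 = 4*(½) = 2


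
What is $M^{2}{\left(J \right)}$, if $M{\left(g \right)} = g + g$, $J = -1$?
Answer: $4$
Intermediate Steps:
$M{\left(g \right)} = 2 g$
$M^{2}{\left(J \right)} = \left(2 \left(-1\right)\right)^{2} = \left(-2\right)^{2} = 4$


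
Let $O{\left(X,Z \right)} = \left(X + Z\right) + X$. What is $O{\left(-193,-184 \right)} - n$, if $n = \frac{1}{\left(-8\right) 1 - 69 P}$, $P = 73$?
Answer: $- \frac{2875649}{5045} \approx -570.0$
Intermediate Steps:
$O{\left(X,Z \right)} = Z + 2 X$
$n = - \frac{1}{5045}$ ($n = \frac{1}{\left(-8\right) 1 - 5037} = \frac{1}{-8 - 5037} = \frac{1}{-5045} = - \frac{1}{5045} \approx -0.00019822$)
$O{\left(-193,-184 \right)} - n = \left(-184 + 2 \left(-193\right)\right) - - \frac{1}{5045} = \left(-184 - 386\right) + \frac{1}{5045} = -570 + \frac{1}{5045} = - \frac{2875649}{5045}$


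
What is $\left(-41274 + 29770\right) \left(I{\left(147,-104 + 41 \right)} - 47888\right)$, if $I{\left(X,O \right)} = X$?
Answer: $549212464$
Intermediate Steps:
$\left(-41274 + 29770\right) \left(I{\left(147,-104 + 41 \right)} - 47888\right) = \left(-41274 + 29770\right) \left(147 - 47888\right) = \left(-11504\right) \left(-47741\right) = 549212464$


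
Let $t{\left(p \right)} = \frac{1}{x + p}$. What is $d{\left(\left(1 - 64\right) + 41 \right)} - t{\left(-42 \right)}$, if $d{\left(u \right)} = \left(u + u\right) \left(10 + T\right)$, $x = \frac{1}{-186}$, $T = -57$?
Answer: $\frac{16157470}{7813} \approx 2068.0$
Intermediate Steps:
$x = - \frac{1}{186} \approx -0.0053763$
$d{\left(u \right)} = - 94 u$ ($d{\left(u \right)} = \left(u + u\right) \left(10 - 57\right) = 2 u \left(-47\right) = - 94 u$)
$t{\left(p \right)} = \frac{1}{- \frac{1}{186} + p}$
$d{\left(\left(1 - 64\right) + 41 \right)} - t{\left(-42 \right)} = - 94 \left(\left(1 - 64\right) + 41\right) - \frac{186}{-1 + 186 \left(-42\right)} = - 94 \left(-63 + 41\right) - \frac{186}{-1 - 7812} = \left(-94\right) \left(-22\right) - \frac{186}{-7813} = 2068 - 186 \left(- \frac{1}{7813}\right) = 2068 - - \frac{186}{7813} = 2068 + \frac{186}{7813} = \frac{16157470}{7813}$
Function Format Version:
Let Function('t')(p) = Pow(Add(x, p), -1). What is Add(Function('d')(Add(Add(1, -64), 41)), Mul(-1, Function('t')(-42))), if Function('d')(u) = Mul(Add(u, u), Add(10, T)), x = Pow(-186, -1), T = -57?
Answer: Rational(16157470, 7813) ≈ 2068.0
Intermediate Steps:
x = Rational(-1, 186) ≈ -0.0053763
Function('d')(u) = Mul(-94, u) (Function('d')(u) = Mul(Add(u, u), Add(10, -57)) = Mul(Mul(2, u), -47) = Mul(-94, u))
Function('t')(p) = Pow(Add(Rational(-1, 186), p), -1)
Add(Function('d')(Add(Add(1, -64), 41)), Mul(-1, Function('t')(-42))) = Add(Mul(-94, Add(Add(1, -64), 41)), Mul(-1, Mul(186, Pow(Add(-1, Mul(186, -42)), -1)))) = Add(Mul(-94, Add(-63, 41)), Mul(-1, Mul(186, Pow(Add(-1, -7812), -1)))) = Add(Mul(-94, -22), Mul(-1, Mul(186, Pow(-7813, -1)))) = Add(2068, Mul(-1, Mul(186, Rational(-1, 7813)))) = Add(2068, Mul(-1, Rational(-186, 7813))) = Add(2068, Rational(186, 7813)) = Rational(16157470, 7813)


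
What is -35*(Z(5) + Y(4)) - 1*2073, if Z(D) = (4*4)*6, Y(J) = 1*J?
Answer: -5573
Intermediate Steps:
Y(J) = J
Z(D) = 96 (Z(D) = 16*6 = 96)
-35*(Z(5) + Y(4)) - 1*2073 = -35*(96 + 4) - 1*2073 = -35*100 - 2073 = -3500 - 2073 = -5573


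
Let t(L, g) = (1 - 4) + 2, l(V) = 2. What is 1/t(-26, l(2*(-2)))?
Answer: -1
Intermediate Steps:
t(L, g) = -1 (t(L, g) = -3 + 2 = -1)
1/t(-26, l(2*(-2))) = 1/(-1) = -1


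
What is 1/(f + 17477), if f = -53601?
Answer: -1/36124 ≈ -2.7682e-5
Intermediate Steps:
1/(f + 17477) = 1/(-53601 + 17477) = 1/(-36124) = -1/36124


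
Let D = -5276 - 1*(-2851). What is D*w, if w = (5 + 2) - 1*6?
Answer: -2425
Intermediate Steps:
D = -2425 (D = -5276 + 2851 = -2425)
w = 1 (w = 7 - 6 = 1)
D*w = -2425*1 = -2425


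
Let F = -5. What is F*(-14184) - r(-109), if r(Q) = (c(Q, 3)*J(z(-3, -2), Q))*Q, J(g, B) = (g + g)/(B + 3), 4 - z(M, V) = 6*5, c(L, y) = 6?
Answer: 3775764/53 ≈ 71241.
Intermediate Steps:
z(M, V) = -26 (z(M, V) = 4 - 6*5 = 4 - 1*30 = 4 - 30 = -26)
J(g, B) = 2*g/(3 + B) (J(g, B) = (2*g)/(3 + B) = 2*g/(3 + B))
r(Q) = -312*Q/(3 + Q) (r(Q) = (6*(2*(-26)/(3 + Q)))*Q = (6*(-52/(3 + Q)))*Q = (-312/(3 + Q))*Q = -312*Q/(3 + Q))
F*(-14184) - r(-109) = -5*(-14184) - (-312)*(-109)/(3 - 109) = 70920 - (-312)*(-109)/(-106) = 70920 - (-312)*(-109)*(-1)/106 = 70920 - 1*(-17004/53) = 70920 + 17004/53 = 3775764/53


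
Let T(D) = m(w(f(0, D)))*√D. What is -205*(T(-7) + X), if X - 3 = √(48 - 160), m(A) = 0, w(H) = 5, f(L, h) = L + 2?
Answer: -615 - 820*I*√7 ≈ -615.0 - 2169.5*I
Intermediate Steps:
f(L, h) = 2 + L
T(D) = 0 (T(D) = 0*√D = 0)
X = 3 + 4*I*√7 (X = 3 + √(48 - 160) = 3 + √(-112) = 3 + 4*I*√7 ≈ 3.0 + 10.583*I)
-205*(T(-7) + X) = -205*(0 + (3 + 4*I*√7)) = -205*(3 + 4*I*√7) = -615 - 820*I*√7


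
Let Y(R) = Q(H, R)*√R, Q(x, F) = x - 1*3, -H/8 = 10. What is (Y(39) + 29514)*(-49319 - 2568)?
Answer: -1531392918 + 4306621*√39 ≈ -1.5045e+9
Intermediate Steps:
H = -80 (H = -8*10 = -80)
Q(x, F) = -3 + x (Q(x, F) = x - 3 = -3 + x)
Y(R) = -83*√R (Y(R) = (-3 - 80)*√R = -83*√R)
(Y(39) + 29514)*(-49319 - 2568) = (-83*√39 + 29514)*(-49319 - 2568) = (29514 - 83*√39)*(-51887) = -1531392918 + 4306621*√39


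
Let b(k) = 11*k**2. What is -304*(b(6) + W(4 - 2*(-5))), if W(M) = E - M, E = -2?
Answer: -115520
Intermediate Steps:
W(M) = -2 - M
-304*(b(6) + W(4 - 2*(-5))) = -304*(11*6**2 + (-2 - (4 - 2*(-5)))) = -304*(11*36 + (-2 - (4 + 10))) = -304*(396 + (-2 - 1*14)) = -304*(396 + (-2 - 14)) = -304*(396 - 16) = -304*380 = -115520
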